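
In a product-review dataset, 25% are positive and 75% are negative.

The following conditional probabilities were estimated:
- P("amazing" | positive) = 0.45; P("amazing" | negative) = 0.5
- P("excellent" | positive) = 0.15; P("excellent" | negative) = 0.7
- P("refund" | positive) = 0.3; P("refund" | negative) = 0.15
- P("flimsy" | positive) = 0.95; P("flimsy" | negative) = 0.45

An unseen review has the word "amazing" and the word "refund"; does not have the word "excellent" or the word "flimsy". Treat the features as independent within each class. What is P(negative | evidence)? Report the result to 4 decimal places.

0.8661

positive: 0.25 × 0.45 × (1−0.15) × 0.3 × (1−0.95) = 0.001434375
negative: 0.75 × 0.5 × (1−0.7) × 0.15 × (1−0.45) = 0.00928125
P(negative | x) = 0.00928125 / 0.010715625 ≈ 0.8661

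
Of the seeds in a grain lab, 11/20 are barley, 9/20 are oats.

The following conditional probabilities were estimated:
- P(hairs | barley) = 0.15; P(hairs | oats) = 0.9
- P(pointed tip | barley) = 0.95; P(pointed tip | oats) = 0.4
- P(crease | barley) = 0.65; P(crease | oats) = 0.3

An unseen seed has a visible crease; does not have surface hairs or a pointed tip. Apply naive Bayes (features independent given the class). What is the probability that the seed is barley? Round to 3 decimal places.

barley: 0.55 × (1−0.15) × (1−0.95) × 0.65 = 0.01519375
oats: 0.45 × (1−0.9) × (1−0.4) × 0.3 = 0.0081
P(barley | x) = 0.01519375 / 0.02329375 ≈ 0.652

0.652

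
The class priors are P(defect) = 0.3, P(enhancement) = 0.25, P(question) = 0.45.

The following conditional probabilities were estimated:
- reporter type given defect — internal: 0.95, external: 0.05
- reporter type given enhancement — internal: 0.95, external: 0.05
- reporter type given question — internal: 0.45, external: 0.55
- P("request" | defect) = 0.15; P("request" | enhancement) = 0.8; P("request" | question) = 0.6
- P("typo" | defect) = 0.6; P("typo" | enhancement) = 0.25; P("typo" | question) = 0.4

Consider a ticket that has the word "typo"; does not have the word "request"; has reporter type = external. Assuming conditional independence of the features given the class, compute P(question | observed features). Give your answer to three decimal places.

0.827

defect: 0.3 × 0.05 × (1−0.15) × 0.6 = 0.00765
enhancement: 0.25 × 0.05 × (1−0.8) × 0.25 = 0.000625
question: 0.45 × 0.55 × (1−0.6) × 0.4 = 0.0396
P(question | x) = 0.0396 / 0.047875 ≈ 0.827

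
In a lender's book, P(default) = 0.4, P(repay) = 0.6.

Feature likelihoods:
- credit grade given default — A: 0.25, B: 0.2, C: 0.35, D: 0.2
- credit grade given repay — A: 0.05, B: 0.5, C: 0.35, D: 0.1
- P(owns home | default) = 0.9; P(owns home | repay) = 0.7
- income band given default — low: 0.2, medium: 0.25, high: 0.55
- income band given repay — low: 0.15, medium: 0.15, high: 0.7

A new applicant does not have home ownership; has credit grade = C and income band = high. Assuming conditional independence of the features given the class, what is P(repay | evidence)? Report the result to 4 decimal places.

default: 0.4 × 0.35 × (1−0.9) × 0.55 = 0.0077
repay: 0.6 × 0.35 × (1−0.7) × 0.7 = 0.0441
P(repay | x) = 0.0441 / 0.0518 ≈ 0.8514

0.8514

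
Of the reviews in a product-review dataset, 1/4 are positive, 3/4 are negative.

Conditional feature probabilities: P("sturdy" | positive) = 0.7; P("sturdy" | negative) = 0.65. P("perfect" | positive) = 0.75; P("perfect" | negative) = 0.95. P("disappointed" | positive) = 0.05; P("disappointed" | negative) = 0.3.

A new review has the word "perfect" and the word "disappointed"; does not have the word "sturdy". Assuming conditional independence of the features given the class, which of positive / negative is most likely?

positive: 0.25 × (1−0.7) × 0.75 × 0.05 = 0.0028125
negative: 0.75 × (1−0.65) × 0.95 × 0.3 = 0.0748125
Highest score → negative.

negative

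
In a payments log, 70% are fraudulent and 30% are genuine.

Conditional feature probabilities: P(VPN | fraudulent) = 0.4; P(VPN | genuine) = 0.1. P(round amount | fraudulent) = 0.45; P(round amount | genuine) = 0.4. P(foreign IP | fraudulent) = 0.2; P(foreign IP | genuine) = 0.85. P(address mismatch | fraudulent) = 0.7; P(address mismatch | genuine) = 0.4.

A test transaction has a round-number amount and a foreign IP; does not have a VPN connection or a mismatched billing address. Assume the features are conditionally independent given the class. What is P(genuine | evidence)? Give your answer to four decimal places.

0.8293

fraudulent: 0.7 × (1−0.4) × 0.45 × 0.2 × (1−0.7) = 0.01134
genuine: 0.3 × (1−0.1) × 0.4 × 0.85 × (1−0.4) = 0.05508
P(genuine | x) = 0.05508 / 0.06642 ≈ 0.8293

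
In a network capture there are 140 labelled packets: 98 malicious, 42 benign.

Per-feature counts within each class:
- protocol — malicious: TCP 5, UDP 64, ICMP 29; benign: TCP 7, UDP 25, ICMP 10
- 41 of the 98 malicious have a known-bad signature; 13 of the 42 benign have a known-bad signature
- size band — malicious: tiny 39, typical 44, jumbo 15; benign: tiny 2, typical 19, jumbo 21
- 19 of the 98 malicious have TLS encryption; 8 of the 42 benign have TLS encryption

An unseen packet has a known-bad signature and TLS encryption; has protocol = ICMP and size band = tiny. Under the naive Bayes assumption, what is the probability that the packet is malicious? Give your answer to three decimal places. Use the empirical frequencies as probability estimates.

0.971

malicious: (98/140) × (29/98) × (41/98) × (39/98) × (19/98) ≈ 0.00668642
benign: (42/140) × (10/42) × (13/42) × (2/42) × (8/42) ≈ 0.000200534
P(malicious | x) = 0.00668642 / 0.006886954 ≈ 0.971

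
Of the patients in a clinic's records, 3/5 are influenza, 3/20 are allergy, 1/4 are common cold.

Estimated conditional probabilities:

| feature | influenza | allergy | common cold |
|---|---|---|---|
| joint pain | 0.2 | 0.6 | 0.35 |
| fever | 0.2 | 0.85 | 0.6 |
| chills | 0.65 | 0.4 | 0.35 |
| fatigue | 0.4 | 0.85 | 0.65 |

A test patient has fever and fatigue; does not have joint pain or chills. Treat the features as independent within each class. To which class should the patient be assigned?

influenza: 0.6 × (1−0.2) × 0.2 × (1−0.65) × 0.4 = 0.01344
allergy: 0.15 × (1−0.6) × 0.85 × (1−0.4) × 0.85 = 0.02601
common cold: 0.25 × (1−0.35) × 0.6 × (1−0.35) × 0.65 = 0.04119375
Highest score → common cold.

common cold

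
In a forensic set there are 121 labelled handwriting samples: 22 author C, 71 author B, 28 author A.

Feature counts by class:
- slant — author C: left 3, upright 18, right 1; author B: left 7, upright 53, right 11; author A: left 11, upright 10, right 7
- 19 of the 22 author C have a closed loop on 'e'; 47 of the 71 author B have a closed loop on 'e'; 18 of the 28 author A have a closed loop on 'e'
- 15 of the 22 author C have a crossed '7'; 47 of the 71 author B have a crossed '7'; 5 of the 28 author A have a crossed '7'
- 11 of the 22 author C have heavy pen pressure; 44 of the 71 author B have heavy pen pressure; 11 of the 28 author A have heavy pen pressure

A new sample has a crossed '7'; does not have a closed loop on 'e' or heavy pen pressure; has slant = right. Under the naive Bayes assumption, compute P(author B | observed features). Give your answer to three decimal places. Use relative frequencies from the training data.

0.747

author C: (22/121) × (1/22) × (3/22) × (15/22) × (11/22) ≈ 0.000384195
author B: (71/121) × (11/71) × (24/71) × (47/71) × (27/71) ≈ 0.0077358
author A: (28/121) × (7/28) × (10/28) × (5/28) × (17/28) ≈ 0.00224005
P(author B | x) = 0.0077358 / 0.010360045 ≈ 0.747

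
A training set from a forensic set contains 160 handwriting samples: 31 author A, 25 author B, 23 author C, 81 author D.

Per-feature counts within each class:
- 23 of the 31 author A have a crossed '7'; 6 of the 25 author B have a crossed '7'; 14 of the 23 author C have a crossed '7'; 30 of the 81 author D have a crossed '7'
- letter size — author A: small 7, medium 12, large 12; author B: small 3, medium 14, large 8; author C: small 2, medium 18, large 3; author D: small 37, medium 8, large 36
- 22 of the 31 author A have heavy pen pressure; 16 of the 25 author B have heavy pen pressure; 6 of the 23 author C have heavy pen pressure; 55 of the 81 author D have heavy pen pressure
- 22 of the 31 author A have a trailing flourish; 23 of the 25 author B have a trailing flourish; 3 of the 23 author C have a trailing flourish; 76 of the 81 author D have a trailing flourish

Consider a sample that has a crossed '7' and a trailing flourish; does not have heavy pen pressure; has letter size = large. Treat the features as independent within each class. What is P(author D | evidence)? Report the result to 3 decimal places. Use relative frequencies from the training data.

author A: (31/160) × (23/31) × (12/31) × (9/31) × (22/31) ≈ 0.0114649
author B: (25/160) × (6/25) × (8/25) × (9/25) × (23/25) = 0.0039744
author C: (23/160) × (14/23) × (3/23) × (17/23) × (3/23) ≈ 0.00110031
author D: (81/160) × (30/81) × (36/81) × (26/81) × (76/81) ≈ 0.0250978
P(author D | x) = 0.0250978 / 0.04163741 ≈ 0.603

0.603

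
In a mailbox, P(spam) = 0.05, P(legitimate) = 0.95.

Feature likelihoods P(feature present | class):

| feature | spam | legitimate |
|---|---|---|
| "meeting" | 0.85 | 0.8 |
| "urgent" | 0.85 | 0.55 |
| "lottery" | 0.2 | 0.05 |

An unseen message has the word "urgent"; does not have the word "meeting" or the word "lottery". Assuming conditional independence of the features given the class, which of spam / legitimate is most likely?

legitimate

spam: 0.05 × (1−0.85) × 0.85 × (1−0.2) = 0.0051
legitimate: 0.95 × (1−0.8) × 0.55 × (1−0.05) = 0.099275
Highest score → legitimate.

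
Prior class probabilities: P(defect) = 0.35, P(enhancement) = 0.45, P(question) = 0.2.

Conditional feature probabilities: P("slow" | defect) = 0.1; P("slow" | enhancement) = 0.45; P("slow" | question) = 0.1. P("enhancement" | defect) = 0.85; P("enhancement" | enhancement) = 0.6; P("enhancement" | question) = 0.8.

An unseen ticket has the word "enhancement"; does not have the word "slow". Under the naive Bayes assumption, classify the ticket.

defect: 0.35 × (1−0.1) × 0.85 = 0.26775
enhancement: 0.45 × (1−0.45) × 0.6 = 0.1485
question: 0.2 × (1−0.1) × 0.8 = 0.144
Highest score → defect.

defect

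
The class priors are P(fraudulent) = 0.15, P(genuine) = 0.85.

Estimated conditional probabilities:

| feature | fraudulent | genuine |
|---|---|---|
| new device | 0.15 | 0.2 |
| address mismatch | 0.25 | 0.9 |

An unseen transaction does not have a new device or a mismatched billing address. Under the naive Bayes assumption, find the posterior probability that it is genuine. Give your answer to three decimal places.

0.416

fraudulent: 0.15 × (1−0.15) × (1−0.25) = 0.095625
genuine: 0.85 × (1−0.2) × (1−0.9) = 0.068
P(genuine | x) = 0.068 / 0.163625 ≈ 0.416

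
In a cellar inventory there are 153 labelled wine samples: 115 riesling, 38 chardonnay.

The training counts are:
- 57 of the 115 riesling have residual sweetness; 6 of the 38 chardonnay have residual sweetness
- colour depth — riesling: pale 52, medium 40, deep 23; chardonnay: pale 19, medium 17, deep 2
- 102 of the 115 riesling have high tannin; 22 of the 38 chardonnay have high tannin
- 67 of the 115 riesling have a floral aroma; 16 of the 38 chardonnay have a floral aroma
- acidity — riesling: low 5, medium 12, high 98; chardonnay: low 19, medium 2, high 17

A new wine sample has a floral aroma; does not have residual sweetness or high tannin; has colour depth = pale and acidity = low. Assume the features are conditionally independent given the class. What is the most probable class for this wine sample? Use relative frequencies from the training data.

chardonnay

riesling: (115/153) × (58/115) × (52/115) × (13/115) × (67/115) × (5/115) ≈ 0.000490836
chardonnay: (38/153) × (32/38) × (19/38) × (16/38) × (16/38) × (19/38) ≈ 0.00926982
Highest score → chardonnay.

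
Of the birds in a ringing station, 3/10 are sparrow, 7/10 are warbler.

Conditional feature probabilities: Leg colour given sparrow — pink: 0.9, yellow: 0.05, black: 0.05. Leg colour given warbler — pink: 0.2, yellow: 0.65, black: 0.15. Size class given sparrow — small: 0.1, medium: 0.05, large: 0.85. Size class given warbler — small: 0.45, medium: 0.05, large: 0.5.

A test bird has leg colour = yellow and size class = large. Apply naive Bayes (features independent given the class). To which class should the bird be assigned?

warbler

sparrow: 0.3 × 0.05 × 0.85 = 0.01275
warbler: 0.7 × 0.65 × 0.5 = 0.2275
Highest score → warbler.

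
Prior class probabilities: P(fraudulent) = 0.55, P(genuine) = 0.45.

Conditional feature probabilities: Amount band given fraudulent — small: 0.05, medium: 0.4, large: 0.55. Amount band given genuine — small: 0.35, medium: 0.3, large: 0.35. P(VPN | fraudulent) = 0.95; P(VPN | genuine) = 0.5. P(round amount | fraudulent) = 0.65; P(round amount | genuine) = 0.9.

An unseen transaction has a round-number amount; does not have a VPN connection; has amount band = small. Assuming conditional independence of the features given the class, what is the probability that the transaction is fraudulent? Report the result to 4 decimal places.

0.0125

fraudulent: 0.55 × 0.05 × (1−0.95) × 0.65 = 0.00089375
genuine: 0.45 × 0.35 × (1−0.5) × 0.9 = 0.070875
P(fraudulent | x) = 0.00089375 / 0.07176875 ≈ 0.0125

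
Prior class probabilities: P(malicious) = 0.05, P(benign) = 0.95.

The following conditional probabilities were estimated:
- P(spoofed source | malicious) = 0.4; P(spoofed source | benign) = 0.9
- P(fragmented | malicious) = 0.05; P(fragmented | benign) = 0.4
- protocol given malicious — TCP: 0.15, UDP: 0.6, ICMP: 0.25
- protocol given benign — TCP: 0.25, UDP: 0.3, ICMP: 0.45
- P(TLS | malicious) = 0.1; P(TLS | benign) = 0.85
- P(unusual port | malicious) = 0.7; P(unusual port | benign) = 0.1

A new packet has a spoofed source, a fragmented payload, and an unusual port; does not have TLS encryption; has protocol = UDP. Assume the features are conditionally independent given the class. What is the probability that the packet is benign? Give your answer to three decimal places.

malicious: 0.05 × 0.4 × 0.05 × 0.6 × (1−0.1) × 0.7 = 0.000378
benign: 0.95 × 0.9 × 0.4 × 0.3 × (1−0.85) × 0.1 = 0.001539
P(benign | x) = 0.001539 / 0.001917 ≈ 0.803

0.803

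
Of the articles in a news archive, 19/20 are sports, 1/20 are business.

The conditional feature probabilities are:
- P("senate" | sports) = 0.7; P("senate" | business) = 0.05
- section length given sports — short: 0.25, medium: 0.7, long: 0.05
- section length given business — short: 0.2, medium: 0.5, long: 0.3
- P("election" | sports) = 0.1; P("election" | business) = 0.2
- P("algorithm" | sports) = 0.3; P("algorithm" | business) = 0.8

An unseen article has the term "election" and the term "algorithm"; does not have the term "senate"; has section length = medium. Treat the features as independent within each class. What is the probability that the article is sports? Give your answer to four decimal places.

sports: 0.95 × (1−0.7) × 0.7 × 0.1 × 0.3 = 0.005985
business: 0.05 × (1−0.05) × 0.5 × 0.2 × 0.8 = 0.0038
P(sports | x) = 0.005985 / 0.009785 ≈ 0.6117

0.6117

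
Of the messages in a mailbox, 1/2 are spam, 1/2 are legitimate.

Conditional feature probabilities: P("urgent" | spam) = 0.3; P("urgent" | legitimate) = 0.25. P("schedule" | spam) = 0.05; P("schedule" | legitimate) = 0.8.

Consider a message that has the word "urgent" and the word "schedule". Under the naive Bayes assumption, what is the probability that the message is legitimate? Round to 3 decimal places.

spam: 0.5 × 0.3 × 0.05 = 0.0075
legitimate: 0.5 × 0.25 × 0.8 = 0.1
P(legitimate | x) = 0.1 / 0.1075 ≈ 0.930

0.930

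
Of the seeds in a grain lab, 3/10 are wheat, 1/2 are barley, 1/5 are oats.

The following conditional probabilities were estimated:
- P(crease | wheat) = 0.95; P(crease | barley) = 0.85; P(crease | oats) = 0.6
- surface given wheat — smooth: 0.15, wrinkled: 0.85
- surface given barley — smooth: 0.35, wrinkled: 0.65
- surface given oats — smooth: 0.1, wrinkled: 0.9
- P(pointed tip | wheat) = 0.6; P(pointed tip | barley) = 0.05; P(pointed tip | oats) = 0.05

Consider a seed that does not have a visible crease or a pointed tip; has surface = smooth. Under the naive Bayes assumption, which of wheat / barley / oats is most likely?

barley

wheat: 0.3 × (1−0.95) × 0.15 × (1−0.6) = 0.0009
barley: 0.5 × (1−0.85) × 0.35 × (1−0.05) = 0.0249375
oats: 0.2 × (1−0.6) × 0.1 × (1−0.05) = 0.0076
Highest score → barley.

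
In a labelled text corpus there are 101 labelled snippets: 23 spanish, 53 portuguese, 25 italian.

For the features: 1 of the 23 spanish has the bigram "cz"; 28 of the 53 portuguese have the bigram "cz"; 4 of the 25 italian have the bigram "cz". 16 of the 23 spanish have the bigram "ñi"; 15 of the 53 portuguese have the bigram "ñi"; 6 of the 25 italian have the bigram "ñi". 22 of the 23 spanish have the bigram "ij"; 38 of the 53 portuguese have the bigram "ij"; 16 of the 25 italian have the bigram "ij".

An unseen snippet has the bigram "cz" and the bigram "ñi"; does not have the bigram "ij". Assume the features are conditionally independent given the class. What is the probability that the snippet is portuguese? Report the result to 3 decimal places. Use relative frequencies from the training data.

spanish: (23/101) × (1/23) × (16/23) × (1/23) ≈ 0.000299463
portuguese: (53/101) × (28/53) × (15/53) × (15/53) ≈ 0.0222059
italian: (25/101) × (4/25) × (6/25) × (9/25) ≈ 0.00342178
P(portuguese | x) = 0.0222059 / 0.025927143 ≈ 0.856

0.856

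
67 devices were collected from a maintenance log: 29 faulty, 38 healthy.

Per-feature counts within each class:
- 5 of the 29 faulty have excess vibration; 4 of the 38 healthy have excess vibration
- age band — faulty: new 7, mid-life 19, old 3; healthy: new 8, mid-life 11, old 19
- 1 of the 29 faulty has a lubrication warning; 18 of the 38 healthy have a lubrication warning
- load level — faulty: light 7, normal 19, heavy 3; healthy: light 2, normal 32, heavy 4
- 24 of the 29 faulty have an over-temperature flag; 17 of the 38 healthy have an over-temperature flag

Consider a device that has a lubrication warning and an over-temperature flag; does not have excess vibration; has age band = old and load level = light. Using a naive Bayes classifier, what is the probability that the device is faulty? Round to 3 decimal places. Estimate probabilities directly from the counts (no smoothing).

faulty: (29/67) × (24/29) × (3/29) × (1/29) × (7/29) × (24/29) ≈ 0.000255255
healthy: (38/67) × (34/38) × (19/38) × (18/38) × (2/38) × (17/38) ≈ 0.00282992
P(faulty | x) = 0.000255255 / 0.003085175 ≈ 0.083

0.083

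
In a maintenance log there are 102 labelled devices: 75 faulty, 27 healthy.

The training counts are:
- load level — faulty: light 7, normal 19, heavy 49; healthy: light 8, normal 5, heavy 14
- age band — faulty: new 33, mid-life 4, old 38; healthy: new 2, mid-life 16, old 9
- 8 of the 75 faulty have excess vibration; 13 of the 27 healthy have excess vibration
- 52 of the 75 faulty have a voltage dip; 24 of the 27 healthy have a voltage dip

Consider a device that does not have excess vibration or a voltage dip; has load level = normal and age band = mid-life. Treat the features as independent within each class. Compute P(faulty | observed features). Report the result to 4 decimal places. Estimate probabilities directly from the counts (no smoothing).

0.6192

faulty: (75/102) × (19/75) × (4/75) × (67/75) × (23/75) ≈ 0.00272165
healthy: (27/102) × (5/27) × (16/27) × (14/27) × (3/27) ≈ 0.00167359
P(faulty | x) = 0.00272165 / 0.00439524 ≈ 0.6192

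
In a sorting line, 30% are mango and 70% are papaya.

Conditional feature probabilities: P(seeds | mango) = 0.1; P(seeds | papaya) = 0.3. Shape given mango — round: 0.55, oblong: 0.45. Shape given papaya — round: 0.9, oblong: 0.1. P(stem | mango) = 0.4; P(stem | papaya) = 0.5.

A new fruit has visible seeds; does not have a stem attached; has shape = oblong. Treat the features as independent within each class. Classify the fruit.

papaya

mango: 0.3 × 0.1 × 0.45 × (1−0.4) = 0.0081
papaya: 0.7 × 0.3 × 0.1 × (1−0.5) = 0.0105
Highest score → papaya.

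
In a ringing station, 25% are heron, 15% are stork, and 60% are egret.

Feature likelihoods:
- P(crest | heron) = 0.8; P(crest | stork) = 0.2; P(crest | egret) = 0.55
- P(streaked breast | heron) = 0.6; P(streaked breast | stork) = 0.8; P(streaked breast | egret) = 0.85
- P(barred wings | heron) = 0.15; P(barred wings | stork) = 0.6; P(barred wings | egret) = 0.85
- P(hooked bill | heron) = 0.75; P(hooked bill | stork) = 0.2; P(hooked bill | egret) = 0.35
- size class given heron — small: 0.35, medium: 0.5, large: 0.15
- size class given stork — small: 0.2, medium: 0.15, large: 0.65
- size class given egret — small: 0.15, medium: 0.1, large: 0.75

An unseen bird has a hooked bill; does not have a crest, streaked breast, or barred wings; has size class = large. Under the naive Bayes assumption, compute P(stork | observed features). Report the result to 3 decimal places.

heron: 0.25 × (1−0.8) × (1−0.6) × (1−0.15) × 0.75 × 0.15 = 0.0019125
stork: 0.15 × (1−0.2) × (1−0.8) × (1−0.6) × 0.2 × 0.65 = 0.001248
egret: 0.6 × (1−0.55) × (1−0.85) × (1−0.85) × 0.35 × 0.75 = 0.0015946875
P(stork | x) = 0.001248 / 0.0047551875 ≈ 0.262

0.262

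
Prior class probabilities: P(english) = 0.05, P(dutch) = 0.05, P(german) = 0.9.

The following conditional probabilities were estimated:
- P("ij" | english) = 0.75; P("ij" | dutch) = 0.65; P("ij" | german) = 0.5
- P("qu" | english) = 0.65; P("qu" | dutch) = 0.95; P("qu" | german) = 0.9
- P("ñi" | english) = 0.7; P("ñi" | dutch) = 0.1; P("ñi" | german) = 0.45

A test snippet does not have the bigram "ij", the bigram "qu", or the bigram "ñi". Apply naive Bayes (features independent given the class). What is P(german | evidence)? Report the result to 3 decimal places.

0.922

english: 0.05 × (1−0.75) × (1−0.65) × (1−0.7) = 0.0013125
dutch: 0.05 × (1−0.65) × (1−0.95) × (1−0.1) = 0.0007875
german: 0.9 × (1−0.5) × (1−0.9) × (1−0.45) = 0.02475
P(german | x) = 0.02475 / 0.02685 ≈ 0.922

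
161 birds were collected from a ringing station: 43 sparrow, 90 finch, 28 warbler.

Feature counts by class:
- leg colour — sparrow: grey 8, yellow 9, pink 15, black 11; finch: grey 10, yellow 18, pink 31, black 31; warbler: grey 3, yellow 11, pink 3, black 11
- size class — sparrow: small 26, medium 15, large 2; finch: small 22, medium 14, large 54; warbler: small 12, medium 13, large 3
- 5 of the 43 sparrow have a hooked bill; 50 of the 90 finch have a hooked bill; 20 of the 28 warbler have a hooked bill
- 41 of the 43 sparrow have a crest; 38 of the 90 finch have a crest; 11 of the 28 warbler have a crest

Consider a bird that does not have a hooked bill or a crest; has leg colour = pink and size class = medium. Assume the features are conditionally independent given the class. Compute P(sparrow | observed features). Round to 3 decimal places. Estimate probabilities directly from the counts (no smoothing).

sparrow: (43/161) × (15/43) × (15/43) × (38/43) × (2/43) ≈ 0.00133587
finch: (90/161) × (31/90) × (14/90) × (40/90) × (52/90) ≈ 0.0076913
warbler: (28/161) × (3/28) × (13/28) × (8/28) × (17/28) ≈ 0.00150073
P(sparrow | x) = 0.00133587 / 0.0105279 ≈ 0.127

0.127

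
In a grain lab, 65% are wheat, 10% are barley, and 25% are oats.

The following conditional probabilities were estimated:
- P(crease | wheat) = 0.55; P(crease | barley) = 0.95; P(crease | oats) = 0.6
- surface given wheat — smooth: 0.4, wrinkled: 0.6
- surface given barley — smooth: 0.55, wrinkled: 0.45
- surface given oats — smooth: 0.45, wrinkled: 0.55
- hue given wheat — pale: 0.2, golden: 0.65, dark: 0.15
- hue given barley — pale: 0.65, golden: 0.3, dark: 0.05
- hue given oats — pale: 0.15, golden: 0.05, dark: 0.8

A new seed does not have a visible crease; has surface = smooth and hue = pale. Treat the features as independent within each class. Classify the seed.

wheat: 0.65 × (1−0.55) × 0.4 × 0.2 = 0.0234
barley: 0.1 × (1−0.95) × 0.55 × 0.65 = 0.0017875
oats: 0.25 × (1−0.6) × 0.45 × 0.15 = 0.00675
Highest score → wheat.

wheat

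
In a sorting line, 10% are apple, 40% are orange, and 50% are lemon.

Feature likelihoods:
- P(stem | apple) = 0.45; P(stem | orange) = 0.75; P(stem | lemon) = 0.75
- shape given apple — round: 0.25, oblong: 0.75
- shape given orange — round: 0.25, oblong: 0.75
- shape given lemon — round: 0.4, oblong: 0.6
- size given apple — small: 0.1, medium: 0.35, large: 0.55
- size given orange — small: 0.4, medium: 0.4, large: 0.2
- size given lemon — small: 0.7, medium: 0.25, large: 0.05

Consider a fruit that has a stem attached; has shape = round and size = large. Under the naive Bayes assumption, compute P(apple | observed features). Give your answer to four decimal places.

0.2157

apple: 0.1 × 0.45 × 0.25 × 0.55 = 0.0061875
orange: 0.4 × 0.75 × 0.25 × 0.2 = 0.015
lemon: 0.5 × 0.75 × 0.4 × 0.05 = 0.0075
P(apple | x) = 0.0061875 / 0.0286875 ≈ 0.2157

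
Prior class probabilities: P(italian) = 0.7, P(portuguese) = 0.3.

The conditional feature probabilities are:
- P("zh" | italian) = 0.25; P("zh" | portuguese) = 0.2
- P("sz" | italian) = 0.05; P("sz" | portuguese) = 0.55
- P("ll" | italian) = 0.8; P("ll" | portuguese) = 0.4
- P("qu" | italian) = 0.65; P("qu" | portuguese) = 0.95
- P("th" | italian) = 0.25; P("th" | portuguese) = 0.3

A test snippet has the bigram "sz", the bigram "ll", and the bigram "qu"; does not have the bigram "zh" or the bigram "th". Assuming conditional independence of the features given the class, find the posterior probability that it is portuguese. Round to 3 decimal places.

0.774

italian: 0.7 × (1−0.25) × 0.05 × 0.8 × 0.65 × (1−0.25) = 0.0102375
portuguese: 0.3 × (1−0.2) × 0.55 × 0.4 × 0.95 × (1−0.3) = 0.035112
P(portuguese | x) = 0.035112 / 0.0453495 ≈ 0.774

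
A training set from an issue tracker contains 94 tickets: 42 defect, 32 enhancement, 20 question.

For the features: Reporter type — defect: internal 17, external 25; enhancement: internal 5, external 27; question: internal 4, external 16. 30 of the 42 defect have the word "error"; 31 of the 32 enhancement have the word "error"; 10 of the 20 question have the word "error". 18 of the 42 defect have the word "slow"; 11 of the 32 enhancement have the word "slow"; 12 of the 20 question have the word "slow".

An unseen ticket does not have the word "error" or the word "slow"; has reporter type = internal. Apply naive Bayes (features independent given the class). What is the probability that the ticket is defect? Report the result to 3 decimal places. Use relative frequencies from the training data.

defect: (42/94) × (17/42) × (12/42) × (24/42) ≈ 0.0295267
enhancement: (32/94) × (5/32) × (1/32) × (21/32) ≈ 0.00109084
question: (20/94) × (4/20) × (10/20) × (8/20) ≈ 0.00851064
P(defect | x) = 0.0295267 / 0.03912818 ≈ 0.755

0.755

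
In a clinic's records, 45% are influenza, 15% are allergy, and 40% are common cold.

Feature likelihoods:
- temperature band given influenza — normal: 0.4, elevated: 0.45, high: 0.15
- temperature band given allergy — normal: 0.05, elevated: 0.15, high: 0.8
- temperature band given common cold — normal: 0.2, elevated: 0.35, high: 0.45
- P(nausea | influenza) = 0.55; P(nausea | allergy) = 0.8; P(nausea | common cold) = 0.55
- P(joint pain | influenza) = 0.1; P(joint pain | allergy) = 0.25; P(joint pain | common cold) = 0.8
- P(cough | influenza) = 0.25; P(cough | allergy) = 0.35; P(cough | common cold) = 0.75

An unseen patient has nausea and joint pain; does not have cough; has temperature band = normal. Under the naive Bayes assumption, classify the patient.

influenza: 0.45 × 0.4 × 0.55 × 0.1 × (1−0.25) = 0.007425
allergy: 0.15 × 0.05 × 0.8 × 0.25 × (1−0.35) = 0.000975
common cold: 0.4 × 0.2 × 0.55 × 0.8 × (1−0.75) = 0.0088
Highest score → common cold.

common cold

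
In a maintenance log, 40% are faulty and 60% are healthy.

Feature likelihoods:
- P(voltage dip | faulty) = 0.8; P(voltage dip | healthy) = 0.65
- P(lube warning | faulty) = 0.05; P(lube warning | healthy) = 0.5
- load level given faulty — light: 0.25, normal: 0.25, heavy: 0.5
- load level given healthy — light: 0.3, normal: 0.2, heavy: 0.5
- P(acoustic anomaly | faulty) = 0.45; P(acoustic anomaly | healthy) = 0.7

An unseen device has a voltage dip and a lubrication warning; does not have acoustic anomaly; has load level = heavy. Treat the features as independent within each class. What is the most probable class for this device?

healthy

faulty: 0.4 × 0.8 × 0.05 × 0.5 × (1−0.45) = 0.0044
healthy: 0.6 × 0.65 × 0.5 × 0.5 × (1−0.7) = 0.02925
Highest score → healthy.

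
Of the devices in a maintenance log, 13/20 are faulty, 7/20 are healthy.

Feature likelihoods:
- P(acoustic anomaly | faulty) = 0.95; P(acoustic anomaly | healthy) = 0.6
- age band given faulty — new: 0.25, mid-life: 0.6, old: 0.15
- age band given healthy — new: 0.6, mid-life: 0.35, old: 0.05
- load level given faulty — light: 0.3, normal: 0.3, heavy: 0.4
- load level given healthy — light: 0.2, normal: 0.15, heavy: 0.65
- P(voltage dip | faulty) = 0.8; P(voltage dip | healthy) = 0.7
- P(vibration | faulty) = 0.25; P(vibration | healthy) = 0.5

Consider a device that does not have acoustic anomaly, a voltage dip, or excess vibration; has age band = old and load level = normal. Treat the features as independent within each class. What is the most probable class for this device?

faulty: 0.65 × (1−0.95) × 0.15 × 0.3 × (1−0.8) × (1−0.25) = 0.000219375
healthy: 0.35 × (1−0.6) × 0.05 × 0.15 × (1−0.7) × (1−0.5) = 0.0001575
Highest score → faulty.

faulty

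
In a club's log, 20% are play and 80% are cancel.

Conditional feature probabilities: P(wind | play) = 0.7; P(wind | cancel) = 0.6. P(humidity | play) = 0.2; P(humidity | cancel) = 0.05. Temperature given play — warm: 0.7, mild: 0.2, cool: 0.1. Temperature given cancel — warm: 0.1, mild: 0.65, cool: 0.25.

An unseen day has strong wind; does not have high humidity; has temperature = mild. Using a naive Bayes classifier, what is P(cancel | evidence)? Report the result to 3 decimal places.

0.930

play: 0.2 × 0.7 × (1−0.2) × 0.2 = 0.0224
cancel: 0.8 × 0.6 × (1−0.05) × 0.65 = 0.2964
P(cancel | x) = 0.2964 / 0.3188 ≈ 0.930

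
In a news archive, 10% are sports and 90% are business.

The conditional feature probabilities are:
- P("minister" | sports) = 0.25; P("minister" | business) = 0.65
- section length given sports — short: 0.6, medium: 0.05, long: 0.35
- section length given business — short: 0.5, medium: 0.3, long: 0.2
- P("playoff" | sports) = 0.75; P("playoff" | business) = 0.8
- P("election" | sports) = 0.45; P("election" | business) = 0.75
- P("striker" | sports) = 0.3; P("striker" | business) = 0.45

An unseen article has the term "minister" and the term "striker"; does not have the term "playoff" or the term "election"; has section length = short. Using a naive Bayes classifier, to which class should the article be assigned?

business

sports: 0.1 × 0.25 × 0.6 × (1−0.75) × (1−0.45) × 0.3 = 0.00061875
business: 0.9 × 0.65 × 0.5 × (1−0.8) × (1−0.75) × 0.45 = 0.00658125
Highest score → business.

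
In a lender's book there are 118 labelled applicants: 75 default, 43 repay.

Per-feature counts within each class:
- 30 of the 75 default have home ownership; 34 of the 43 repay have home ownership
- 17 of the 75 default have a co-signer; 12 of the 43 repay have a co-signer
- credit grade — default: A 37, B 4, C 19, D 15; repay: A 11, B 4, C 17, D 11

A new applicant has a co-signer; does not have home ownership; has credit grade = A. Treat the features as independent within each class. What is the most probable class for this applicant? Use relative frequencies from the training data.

default

default: (75/118) × (45/75) × (17/75) × (37/75) ≈ 0.0426441
repay: (43/118) × (9/43) × (12/43) × (11/43) ≈ 0.005445
Highest score → default.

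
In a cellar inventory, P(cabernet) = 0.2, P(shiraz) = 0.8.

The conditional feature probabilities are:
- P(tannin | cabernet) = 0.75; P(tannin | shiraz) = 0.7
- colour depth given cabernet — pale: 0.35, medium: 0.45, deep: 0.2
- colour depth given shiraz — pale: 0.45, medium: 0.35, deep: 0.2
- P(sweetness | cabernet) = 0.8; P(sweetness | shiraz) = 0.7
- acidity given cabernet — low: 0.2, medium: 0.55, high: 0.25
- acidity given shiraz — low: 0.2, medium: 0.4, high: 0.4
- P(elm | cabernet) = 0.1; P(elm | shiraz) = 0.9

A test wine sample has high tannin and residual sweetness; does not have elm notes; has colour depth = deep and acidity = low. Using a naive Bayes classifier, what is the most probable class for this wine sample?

cabernet

cabernet: 0.2 × 0.75 × 0.2 × 0.8 × 0.2 × (1−0.1) = 0.00432
shiraz: 0.8 × 0.7 × 0.2 × 0.7 × 0.2 × (1−0.9) = 0.001568
Highest score → cabernet.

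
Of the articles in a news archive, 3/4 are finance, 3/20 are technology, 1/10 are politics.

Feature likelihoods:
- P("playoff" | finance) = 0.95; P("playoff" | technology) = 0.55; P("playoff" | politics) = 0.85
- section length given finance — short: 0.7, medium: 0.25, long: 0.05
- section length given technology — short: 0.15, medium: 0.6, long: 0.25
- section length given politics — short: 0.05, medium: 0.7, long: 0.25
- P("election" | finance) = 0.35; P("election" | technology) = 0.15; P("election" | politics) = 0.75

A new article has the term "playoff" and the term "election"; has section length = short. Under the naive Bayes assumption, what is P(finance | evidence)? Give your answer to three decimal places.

finance: 0.75 × 0.95 × 0.7 × 0.35 = 0.1745625
technology: 0.15 × 0.55 × 0.15 × 0.15 = 0.00185625
politics: 0.1 × 0.85 × 0.05 × 0.75 = 0.0031875
P(finance | x) = 0.1745625 / 0.17960625 ≈ 0.972

0.972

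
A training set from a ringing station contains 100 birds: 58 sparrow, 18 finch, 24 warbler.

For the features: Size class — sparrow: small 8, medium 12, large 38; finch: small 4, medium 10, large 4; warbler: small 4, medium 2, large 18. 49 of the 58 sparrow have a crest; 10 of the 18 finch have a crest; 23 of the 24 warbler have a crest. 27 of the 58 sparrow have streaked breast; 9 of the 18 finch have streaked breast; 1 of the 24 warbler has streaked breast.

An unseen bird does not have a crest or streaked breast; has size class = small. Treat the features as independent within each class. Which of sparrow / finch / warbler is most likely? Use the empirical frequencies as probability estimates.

sparrow: (58/100) × (8/58) × (9/58) × (31/58) ≈ 0.00663496
finch: (18/100) × (4/18) × (8/18) × (9/18) ≈ 0.00888889
warbler: (24/100) × (4/24) × (1/24) × (23/24) ≈ 0.00159722
Highest score → finch.

finch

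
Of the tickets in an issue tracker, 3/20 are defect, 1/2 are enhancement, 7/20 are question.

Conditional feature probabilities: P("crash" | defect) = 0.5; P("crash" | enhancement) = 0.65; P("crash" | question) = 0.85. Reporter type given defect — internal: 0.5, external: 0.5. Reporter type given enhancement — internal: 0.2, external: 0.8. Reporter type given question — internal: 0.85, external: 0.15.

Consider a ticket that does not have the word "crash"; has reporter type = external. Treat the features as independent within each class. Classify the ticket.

enhancement

defect: 0.15 × (1−0.5) × 0.5 = 0.0375
enhancement: 0.5 × (1−0.65) × 0.8 = 0.14
question: 0.35 × (1−0.85) × 0.15 = 0.007875
Highest score → enhancement.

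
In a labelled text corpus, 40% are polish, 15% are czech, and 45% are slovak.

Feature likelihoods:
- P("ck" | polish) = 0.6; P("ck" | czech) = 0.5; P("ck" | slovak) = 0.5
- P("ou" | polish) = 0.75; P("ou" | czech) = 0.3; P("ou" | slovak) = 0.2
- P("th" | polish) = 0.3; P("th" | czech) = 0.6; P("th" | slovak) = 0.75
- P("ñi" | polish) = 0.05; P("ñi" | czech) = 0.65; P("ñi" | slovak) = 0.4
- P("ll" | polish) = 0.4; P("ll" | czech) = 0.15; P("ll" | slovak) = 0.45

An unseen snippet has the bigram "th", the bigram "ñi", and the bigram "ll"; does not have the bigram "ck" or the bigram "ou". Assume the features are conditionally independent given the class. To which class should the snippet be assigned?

slovak

polish: 0.4 × (1−0.6) × (1−0.75) × 0.3 × 0.05 × 0.4 = 0.00024
czech: 0.15 × (1−0.5) × (1−0.3) × 0.6 × 0.65 × 0.15 = 0.00307125
slovak: 0.45 × (1−0.5) × (1−0.2) × 0.75 × 0.4 × 0.45 = 0.0243
Highest score → slovak.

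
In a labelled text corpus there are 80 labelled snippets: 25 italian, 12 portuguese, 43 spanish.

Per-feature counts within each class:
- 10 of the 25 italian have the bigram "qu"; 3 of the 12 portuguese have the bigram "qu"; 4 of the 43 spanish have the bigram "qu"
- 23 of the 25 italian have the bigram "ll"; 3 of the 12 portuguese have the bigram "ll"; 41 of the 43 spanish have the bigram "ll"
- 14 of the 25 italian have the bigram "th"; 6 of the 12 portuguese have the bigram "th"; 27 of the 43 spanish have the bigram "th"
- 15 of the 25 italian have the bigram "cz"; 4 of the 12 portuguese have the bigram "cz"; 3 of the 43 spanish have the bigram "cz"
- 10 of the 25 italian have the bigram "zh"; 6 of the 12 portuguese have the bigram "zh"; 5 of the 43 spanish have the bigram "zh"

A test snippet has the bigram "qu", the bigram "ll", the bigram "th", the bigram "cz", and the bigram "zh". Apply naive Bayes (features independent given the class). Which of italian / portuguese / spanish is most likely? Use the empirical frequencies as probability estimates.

italian

italian: (25/80) × (10/25) × (23/25) × (14/25) × (15/25) × (10/25) = 0.015456
portuguese: (12/80) × (3/12) × (3/12) × (6/12) × (4/12) × (6/12) = 0.00078125
spanish: (43/80) × (4/43) × (41/43) × (27/43) × (3/43) × (5/43) ≈ 0.000242848
Highest score → italian.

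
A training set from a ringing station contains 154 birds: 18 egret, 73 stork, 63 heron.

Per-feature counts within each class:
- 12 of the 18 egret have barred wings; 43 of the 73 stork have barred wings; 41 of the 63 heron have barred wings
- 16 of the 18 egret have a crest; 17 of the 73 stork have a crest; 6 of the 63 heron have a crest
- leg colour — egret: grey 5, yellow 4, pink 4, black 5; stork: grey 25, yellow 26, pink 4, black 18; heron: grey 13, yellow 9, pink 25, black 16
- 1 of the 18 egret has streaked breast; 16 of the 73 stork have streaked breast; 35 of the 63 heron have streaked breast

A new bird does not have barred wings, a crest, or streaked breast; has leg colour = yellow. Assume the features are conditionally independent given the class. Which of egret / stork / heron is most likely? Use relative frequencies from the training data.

stork

egret: (18/154) × (6/18) × (2/18) × (4/18) × (17/18) ≈ 0.000908556
stork: (73/154) × (30/73) × (56/73) × (26/73) × (57/73) ≈ 0.0415593
heron: (63/154) × (22/63) × (57/63) × (9/63) × (28/63) ≈ 0.00820646
Highest score → stork.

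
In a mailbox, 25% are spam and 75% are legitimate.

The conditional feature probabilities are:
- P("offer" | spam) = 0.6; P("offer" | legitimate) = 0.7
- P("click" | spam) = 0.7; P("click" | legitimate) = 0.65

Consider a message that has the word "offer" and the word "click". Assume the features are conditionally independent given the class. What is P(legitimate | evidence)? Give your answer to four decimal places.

0.7647

spam: 0.25 × 0.6 × 0.7 = 0.105
legitimate: 0.75 × 0.7 × 0.65 = 0.34125
P(legitimate | x) = 0.34125 / 0.44625 ≈ 0.7647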